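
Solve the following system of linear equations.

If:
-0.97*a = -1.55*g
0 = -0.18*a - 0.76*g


Then:
a = 0.00
g = 0.00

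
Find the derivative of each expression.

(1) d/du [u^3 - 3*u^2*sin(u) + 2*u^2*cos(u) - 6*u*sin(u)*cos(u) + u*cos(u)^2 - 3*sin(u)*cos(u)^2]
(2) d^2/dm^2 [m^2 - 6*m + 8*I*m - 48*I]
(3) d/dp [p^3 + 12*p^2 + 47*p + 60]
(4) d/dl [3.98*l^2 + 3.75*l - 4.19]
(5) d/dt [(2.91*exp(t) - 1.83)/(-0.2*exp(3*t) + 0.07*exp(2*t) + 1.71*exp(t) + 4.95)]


(1) = -2*u^2*sin(u) - 3*u^2*cos(u) + 3*u^2 - 6*u*sin(u) - u*sin(2*u) + 4*u*cos(u) - 6*u*cos(2*u) - 3*sin(2*u) - 3*cos(u)/4 + cos(2*u)/2 - 9*cos(3*u)/4 + 1/2
(2) = 2
(3) = 3*p^2 + 24*p + 47
(4) = 7.96*l + 3.75
(5) = (1.164*exp(3*t) - 1.3017*exp(2*t) + 0.2562*exp(t) + 17.5338)*exp(t)/(0.04*exp(6*t) - 0.028*exp(5*t) - 0.6791*exp(4*t) - 1.7406*exp(3*t) + 3.6171*exp(2*t) + 16.929*exp(t) + 24.5025)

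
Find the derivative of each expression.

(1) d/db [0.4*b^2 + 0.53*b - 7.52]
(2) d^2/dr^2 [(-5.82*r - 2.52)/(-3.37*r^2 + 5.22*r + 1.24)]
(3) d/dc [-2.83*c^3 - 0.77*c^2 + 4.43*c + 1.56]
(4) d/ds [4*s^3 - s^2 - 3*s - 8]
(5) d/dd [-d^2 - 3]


(1) = 0.8*b + 0.53
(2) = ((43.776 - 117.6804*r)*(-3.37*r^2 + 5.22*r + 1.24) - (5.82*r + 2.52)*(6.74*r - 5.22)*(13.48*r - 10.44))/(-3.37*r^2 + 5.22*r + 1.24)^3
(3) = -8.49*c^2 - 1.54*c + 4.43
(4) = 12*s^2 - 2*s - 3
(5) = -2*d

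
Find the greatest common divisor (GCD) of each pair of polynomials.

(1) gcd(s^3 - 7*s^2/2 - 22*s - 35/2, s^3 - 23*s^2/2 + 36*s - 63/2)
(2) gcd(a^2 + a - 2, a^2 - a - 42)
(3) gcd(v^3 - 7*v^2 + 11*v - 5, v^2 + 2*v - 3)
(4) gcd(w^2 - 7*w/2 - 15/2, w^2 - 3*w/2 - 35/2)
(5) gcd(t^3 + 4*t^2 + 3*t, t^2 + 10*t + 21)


(1) = s - 7
(2) = 1
(3) = v - 1
(4) = gcd((w - 5)*(w + 3/2), (w - 5)*(w + 7/2)) = w - 5
(5) = t + 3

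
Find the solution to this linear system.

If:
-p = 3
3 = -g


Then:
g = -3
p = -3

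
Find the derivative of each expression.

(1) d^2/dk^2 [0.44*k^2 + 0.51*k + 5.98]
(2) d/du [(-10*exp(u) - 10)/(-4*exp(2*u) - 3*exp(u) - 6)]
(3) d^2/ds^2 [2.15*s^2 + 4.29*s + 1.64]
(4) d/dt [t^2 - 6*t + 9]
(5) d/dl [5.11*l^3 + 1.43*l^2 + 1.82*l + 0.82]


(1) = 0.880000000000000
(2) = 10*(-(exp(u) + 1)*(8*exp(u) + 3) + 4*exp(2*u) + 3*exp(u) + 6)*exp(u)/(4*exp(2*u) + 3*exp(u) + 6)^2
(3) = 4.30000000000000
(4) = 2*t - 6
(5) = 15.33*l^2 + 2.86*l + 1.82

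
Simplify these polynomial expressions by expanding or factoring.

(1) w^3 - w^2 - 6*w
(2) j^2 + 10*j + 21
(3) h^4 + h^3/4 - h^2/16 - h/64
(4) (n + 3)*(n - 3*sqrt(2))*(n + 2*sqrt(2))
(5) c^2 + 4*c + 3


(1) = w*(w - 3)*(w + 2)
(2) = (j + 3)*(j + 7)
(3) = h*(h - 1/4)*(h + 1/4)^2
(4) = n^3 - sqrt(2)*n^2 + 3*n^2 - 12*n - 3*sqrt(2)*n - 36
(5) = (c + 1)*(c + 3)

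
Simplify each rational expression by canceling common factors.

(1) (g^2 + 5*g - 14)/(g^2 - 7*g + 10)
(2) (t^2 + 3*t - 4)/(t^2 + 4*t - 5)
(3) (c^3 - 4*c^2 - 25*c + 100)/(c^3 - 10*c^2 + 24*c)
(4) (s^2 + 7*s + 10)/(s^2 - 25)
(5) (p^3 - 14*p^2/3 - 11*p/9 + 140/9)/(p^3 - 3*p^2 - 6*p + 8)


(1) = (g + 7)/(g - 5)
(2) = (t + 4)/(t + 5)
(3) = (c^2 - 25)/(c^2 - 6*c)
(4) = (s + 2)/(s - 5)
(5) = (9*p^2 - 6*p - 35)/(9*p^2 + 9*p - 18)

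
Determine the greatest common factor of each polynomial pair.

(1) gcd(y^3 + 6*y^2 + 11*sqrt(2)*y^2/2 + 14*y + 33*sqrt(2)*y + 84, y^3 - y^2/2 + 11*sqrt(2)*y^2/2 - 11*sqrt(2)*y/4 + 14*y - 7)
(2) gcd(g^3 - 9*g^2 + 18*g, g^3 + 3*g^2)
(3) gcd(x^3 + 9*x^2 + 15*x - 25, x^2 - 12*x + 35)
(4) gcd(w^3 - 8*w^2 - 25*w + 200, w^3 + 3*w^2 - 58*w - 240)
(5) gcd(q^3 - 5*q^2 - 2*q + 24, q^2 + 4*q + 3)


(1) = gcd((y + 6)*(y + 2*sqrt(2))*(y + 7*sqrt(2)/2), (y - 1/2)*(y + 2*sqrt(2))*(y + 7*sqrt(2)/2)) = y^2 + 11*sqrt(2)*y/2 + 14
(2) = gcd(g*(g - 6)*(g - 3), g^2*(g + 3)) = g
(3) = gcd((x - 1)*(x + 5)^2, (x - 7)*(x - 5)) = 1
(4) = gcd((w - 8)*(w - 5)*(w + 5), (w - 8)*(w + 5)*(w + 6)) = w^2 - 3*w - 40
(5) = gcd((q - 4)*(q - 3)*(q + 2), (q + 1)*(q + 3)) = 1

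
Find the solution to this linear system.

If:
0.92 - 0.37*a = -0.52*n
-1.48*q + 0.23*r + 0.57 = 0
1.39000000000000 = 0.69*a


Then:
a = 2.01
n = -0.34
q = 0.155405405405405*r + 0.385135135135135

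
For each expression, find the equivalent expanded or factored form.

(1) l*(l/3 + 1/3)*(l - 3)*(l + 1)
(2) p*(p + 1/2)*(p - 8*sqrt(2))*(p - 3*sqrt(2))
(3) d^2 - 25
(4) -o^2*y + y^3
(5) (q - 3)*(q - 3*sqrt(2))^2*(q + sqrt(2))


(1) = l^4/3 - l^3/3 - 5*l^2/3 - l
(2) = p^4 - 11*sqrt(2)*p^3 + p^3/2 - 11*sqrt(2)*p^2/2 + 48*p^2 + 24*p
(3) = (d - 5)*(d + 5)
(4) = y*(-o + y)*(o + y)
(5) = q^4 - 5*sqrt(2)*q^3 - 3*q^3 + 6*q^2 + 15*sqrt(2)*q^2 - 18*q + 18*sqrt(2)*q - 54*sqrt(2)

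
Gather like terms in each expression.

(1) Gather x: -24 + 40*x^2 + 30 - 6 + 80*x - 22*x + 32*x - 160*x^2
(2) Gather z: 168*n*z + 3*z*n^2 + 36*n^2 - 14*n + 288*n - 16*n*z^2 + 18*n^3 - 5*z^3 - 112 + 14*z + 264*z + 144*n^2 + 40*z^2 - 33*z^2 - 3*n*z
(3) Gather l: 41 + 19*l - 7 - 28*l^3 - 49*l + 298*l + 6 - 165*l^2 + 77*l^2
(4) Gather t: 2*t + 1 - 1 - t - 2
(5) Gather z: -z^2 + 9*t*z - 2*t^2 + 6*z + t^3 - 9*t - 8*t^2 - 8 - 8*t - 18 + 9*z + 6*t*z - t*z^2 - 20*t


(1) = -120*x^2 + 90*x
(2) = 18*n^3 + 180*n^2 + 274*n - 5*z^3 + z^2*(7 - 16*n) + z*(3*n^2 + 165*n + 278) - 112
(3) = -28*l^3 - 88*l^2 + 268*l + 40
(4) = t - 2
(5) = t^3 - 10*t^2 - 37*t + z^2*(-t - 1) + z*(15*t + 15) - 26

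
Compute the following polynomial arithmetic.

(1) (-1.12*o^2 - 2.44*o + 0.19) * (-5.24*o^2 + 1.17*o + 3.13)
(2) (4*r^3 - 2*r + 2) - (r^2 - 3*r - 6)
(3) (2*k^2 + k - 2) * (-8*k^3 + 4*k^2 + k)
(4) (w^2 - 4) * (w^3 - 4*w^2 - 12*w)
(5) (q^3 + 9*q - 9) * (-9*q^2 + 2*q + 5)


(1) = 5.8688*o^4 + 11.4752*o^3 - 7.356*o^2 - 7.4149*o + 0.5947
(2) = 4*r^3 - r^2 + r + 8
(3) = -16*k^5 + 22*k^3 - 7*k^2 - 2*k
(4) = w^5 - 4*w^4 - 16*w^3 + 16*w^2 + 48*w
(5) = -9*q^5 + 2*q^4 - 76*q^3 + 99*q^2 + 27*q - 45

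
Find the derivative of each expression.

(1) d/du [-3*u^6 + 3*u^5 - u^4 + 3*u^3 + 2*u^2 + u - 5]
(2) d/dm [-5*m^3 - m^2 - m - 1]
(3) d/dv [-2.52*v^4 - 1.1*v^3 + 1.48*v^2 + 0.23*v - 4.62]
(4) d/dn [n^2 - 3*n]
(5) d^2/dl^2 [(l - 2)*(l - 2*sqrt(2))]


(1) = -18*u^5 + 15*u^4 - 4*u^3 + 9*u^2 + 4*u + 1
(2) = -15*m^2 - 2*m - 1
(3) = -10.08*v^3 - 3.3*v^2 + 2.96*v + 0.23
(4) = 2*n - 3
(5) = 2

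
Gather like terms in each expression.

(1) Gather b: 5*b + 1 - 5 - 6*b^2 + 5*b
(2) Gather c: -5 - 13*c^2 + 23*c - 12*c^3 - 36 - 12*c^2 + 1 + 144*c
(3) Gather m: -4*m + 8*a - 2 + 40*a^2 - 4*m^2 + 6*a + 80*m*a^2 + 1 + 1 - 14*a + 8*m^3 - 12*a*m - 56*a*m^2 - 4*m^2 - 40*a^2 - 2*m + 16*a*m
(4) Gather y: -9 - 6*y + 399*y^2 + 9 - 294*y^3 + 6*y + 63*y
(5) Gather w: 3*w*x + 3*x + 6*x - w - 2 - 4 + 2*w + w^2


(1) = -6*b^2 + 10*b - 4
(2) = -12*c^3 - 25*c^2 + 167*c - 40
(3) = 8*m^3 + m^2*(-56*a - 8) + m*(80*a^2 + 4*a - 6)
(4) = -294*y^3 + 399*y^2 + 63*y
(5) = w^2 + w*(3*x + 1) + 9*x - 6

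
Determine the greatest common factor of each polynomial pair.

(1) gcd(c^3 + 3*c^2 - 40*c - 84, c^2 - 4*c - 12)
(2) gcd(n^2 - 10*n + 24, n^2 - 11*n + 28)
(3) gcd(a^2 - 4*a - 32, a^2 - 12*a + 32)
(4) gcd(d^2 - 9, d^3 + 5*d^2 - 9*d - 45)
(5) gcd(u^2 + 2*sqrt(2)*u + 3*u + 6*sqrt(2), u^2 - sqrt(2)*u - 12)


(1) = gcd((c - 6)*(c + 2)*(c + 7), (c - 6)*(c + 2)) = c^2 - 4*c - 12
(2) = gcd((n - 6)*(n - 4), (n - 7)*(n - 4)) = n - 4
(3) = gcd((a - 8)*(a + 4), (a - 8)*(a - 4)) = a - 8
(4) = d^2 - 9
(5) = gcd((u + 3)*(u + 2*sqrt(2)), (u - 3*sqrt(2))*(u + 2*sqrt(2))) = u + 2*sqrt(2)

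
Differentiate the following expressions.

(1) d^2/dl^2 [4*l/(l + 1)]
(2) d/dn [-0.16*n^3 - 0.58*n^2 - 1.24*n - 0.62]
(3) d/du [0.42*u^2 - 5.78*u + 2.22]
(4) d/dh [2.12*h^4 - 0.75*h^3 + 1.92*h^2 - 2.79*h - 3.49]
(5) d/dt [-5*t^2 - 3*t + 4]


(1) = -8/(l + 1)^3
(2) = -0.48*n^2 - 1.16*n - 1.24
(3) = 0.84*u - 5.78
(4) = 8.48*h^3 - 2.25*h^2 + 3.84*h - 2.79
(5) = -10*t - 3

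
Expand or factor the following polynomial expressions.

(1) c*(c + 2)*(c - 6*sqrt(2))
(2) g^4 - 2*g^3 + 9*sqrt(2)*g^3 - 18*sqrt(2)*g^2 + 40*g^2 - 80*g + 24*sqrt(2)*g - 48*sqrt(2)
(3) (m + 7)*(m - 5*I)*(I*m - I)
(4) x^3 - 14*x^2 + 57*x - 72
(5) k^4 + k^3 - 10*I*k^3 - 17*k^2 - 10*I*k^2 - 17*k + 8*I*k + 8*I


(1) = c^3 - 6*sqrt(2)*c^2 + 2*c^2 - 12*sqrt(2)*c
(2) = (g - 2)*(g + sqrt(2))*(g + 2*sqrt(2))*(g + 6*sqrt(2))
(3) = I*m^3 + 5*m^2 + 6*I*m^2 + 30*m - 7*I*m - 35
(4) = (x - 8)*(x - 3)^2
(5) = (k + 1)*(k - 8*I)*(k - I)^2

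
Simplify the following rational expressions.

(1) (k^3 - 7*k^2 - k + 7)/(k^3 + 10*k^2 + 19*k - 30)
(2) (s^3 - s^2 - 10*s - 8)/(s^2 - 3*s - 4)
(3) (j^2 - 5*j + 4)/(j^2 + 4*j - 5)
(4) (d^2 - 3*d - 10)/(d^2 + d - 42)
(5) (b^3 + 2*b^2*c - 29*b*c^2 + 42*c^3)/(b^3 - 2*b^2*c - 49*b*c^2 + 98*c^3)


(1) = (k^2 - 6*k - 7)/(k^2 + 11*k + 30)
(2) = s + 2
(3) = (j - 4)/(j + 5)
(4) = (d^2 - 3*d - 10)/(d^2 + d - 42)
(5) = (b - 3*c)/(b - 7*c)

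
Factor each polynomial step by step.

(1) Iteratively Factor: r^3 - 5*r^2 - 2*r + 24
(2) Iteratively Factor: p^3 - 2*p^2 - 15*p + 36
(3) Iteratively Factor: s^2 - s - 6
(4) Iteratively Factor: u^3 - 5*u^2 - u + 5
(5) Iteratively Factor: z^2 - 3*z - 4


(1) = (r - 4)*(r^2 - r - 6) = (r - 4)*(r + 2)*(r - 3)
(2) = (p + 4)*(p^2 - 6*p + 9) = (p - 3)*(p + 4)*(p - 3)
(3) = (s + 2)*(s - 3)
(4) = (u - 1)*(u^2 - 4*u - 5) = (u - 5)*(u - 1)*(u + 1)
(5) = (z - 4)*(z + 1)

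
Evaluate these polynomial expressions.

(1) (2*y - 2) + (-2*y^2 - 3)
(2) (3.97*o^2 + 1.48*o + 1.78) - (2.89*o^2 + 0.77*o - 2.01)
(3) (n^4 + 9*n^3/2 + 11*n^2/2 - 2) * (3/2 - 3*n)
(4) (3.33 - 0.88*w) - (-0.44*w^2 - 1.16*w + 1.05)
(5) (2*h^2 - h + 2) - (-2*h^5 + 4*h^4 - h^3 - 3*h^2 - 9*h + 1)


(1) = -2*y^2 + 2*y - 5
(2) = 1.08*o^2 + 0.71*o + 3.79
(3) = -3*n^5 - 12*n^4 - 39*n^3/4 + 33*n^2/4 + 6*n - 3
(4) = 0.44*w^2 + 0.28*w + 2.28
(5) = 2*h^5 - 4*h^4 + h^3 + 5*h^2 + 8*h + 1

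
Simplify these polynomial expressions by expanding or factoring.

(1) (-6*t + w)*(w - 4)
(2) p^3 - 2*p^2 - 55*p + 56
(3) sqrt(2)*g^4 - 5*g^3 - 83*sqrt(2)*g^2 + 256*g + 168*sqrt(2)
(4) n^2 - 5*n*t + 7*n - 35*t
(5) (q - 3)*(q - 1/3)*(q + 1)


(1) = -6*t*w + 24*t + w^2 - 4*w
(2) = (p - 8)*(p - 1)*(p + 7)
(3) = (g - 7*sqrt(2))*(g - 2*sqrt(2))*(g + 6*sqrt(2))*(sqrt(2)*g + 1)
(4) = (n + 7)*(n - 5*t)
(5) = q^3 - 7*q^2/3 - 7*q/3 + 1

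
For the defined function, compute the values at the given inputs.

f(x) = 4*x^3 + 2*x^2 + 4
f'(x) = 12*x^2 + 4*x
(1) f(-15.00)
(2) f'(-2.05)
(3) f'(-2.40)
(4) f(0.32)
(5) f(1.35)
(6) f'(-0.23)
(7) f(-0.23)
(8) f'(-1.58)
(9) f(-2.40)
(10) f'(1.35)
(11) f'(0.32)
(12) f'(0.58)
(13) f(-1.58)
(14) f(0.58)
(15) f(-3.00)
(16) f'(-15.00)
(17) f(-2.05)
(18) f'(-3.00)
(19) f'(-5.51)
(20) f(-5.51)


(1) = -13046.00
(2) = 42.23
(3) = 59.52
(4) = 4.34
(5) = 17.49
(6) = -0.29
(7) = 4.06
(8) = 23.64
(9) = -39.78
(10) = 27.27
(11) = 2.51
(12) = 6.36
(13) = -6.78
(14) = 5.45
(15) = -86.00
(16) = 2640.00
(17) = -22.06
(18) = 96.00
(19) = 342.28
(20) = -604.42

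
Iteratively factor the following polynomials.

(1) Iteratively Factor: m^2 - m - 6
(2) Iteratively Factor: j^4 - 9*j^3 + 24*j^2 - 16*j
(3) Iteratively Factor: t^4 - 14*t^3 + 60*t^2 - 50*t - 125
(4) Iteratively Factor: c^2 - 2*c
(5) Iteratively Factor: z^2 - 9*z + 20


(1) = (m - 3)*(m + 2)
(2) = (j - 1)*(j^3 - 8*j^2 + 16*j) = j*(j - 1)*(j^2 - 8*j + 16) = j*(j - 4)*(j - 1)*(j - 4)
(3) = (t - 5)*(t^3 - 9*t^2 + 15*t + 25) = (t - 5)^2*(t^2 - 4*t - 5) = (t - 5)^3*(t + 1)
(4) = (c - 2)*(c)
(5) = (z - 5)*(z - 4)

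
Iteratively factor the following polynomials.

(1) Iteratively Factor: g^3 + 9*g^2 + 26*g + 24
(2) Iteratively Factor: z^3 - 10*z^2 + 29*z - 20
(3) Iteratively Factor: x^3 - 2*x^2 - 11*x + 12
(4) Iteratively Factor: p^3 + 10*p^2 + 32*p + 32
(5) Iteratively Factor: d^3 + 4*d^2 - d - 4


(1) = (g + 3)*(g^2 + 6*g + 8) = (g + 3)*(g + 4)*(g + 2)
(2) = (z - 1)*(z^2 - 9*z + 20) = (z - 4)*(z - 1)*(z - 5)
(3) = (x + 3)*(x^2 - 5*x + 4) = (x - 4)*(x + 3)*(x - 1)
(4) = (p + 2)*(p^2 + 8*p + 16) = (p + 2)*(p + 4)*(p + 4)
(5) = (d + 1)*(d^2 + 3*d - 4) = (d - 1)*(d + 1)*(d + 4)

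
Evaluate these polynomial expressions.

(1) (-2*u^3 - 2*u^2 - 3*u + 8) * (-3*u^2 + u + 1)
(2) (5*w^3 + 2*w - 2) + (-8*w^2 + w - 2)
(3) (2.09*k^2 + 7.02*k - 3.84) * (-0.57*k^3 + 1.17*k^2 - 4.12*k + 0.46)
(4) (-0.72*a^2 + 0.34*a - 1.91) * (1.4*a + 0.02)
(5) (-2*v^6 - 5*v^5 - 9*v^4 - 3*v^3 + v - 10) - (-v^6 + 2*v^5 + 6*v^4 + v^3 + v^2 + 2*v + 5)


(1) = 6*u^5 + 4*u^4 + 5*u^3 - 29*u^2 + 5*u + 8
(2) = 5*w^3 - 8*w^2 + 3*w - 4
(3) = -1.1913*k^5 - 1.5561*k^4 + 1.7914*k^3 - 32.4538*k^2 + 19.05*k - 1.7664
(4) = -1.008*a^3 + 0.4616*a^2 - 2.6672*a - 0.0382
(5) = -v^6 - 7*v^5 - 15*v^4 - 4*v^3 - v^2 - v - 15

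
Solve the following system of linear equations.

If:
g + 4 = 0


Then:
g = -4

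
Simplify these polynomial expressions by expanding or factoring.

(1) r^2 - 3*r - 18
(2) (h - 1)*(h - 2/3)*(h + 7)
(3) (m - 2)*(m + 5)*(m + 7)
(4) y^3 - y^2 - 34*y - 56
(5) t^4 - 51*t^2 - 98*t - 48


(1) = (r - 6)*(r + 3)
(2) = h^3 + 16*h^2/3 - 11*h + 14/3
(3) = m^3 + 10*m^2 + 11*m - 70
(4) = (y - 7)*(y + 2)*(y + 4)
(5) = (t - 8)*(t + 1)^2*(t + 6)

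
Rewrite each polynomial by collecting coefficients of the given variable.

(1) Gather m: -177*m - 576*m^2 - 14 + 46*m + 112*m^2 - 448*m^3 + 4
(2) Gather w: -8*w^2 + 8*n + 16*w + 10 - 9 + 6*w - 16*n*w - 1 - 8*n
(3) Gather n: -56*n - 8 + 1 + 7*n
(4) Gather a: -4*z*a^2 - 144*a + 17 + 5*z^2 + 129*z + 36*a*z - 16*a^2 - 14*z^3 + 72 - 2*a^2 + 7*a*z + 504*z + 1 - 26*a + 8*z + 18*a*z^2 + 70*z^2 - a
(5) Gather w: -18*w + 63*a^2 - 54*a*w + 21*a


(1) = -448*m^3 - 464*m^2 - 131*m - 10
(2) = -8*w^2 + w*(22 - 16*n)
(3) = -49*n - 7
(4) = a^2*(-4*z - 18) + a*(18*z^2 + 43*z - 171) - 14*z^3 + 75*z^2 + 641*z + 90
(5) = 63*a^2 + 21*a + w*(-54*a - 18)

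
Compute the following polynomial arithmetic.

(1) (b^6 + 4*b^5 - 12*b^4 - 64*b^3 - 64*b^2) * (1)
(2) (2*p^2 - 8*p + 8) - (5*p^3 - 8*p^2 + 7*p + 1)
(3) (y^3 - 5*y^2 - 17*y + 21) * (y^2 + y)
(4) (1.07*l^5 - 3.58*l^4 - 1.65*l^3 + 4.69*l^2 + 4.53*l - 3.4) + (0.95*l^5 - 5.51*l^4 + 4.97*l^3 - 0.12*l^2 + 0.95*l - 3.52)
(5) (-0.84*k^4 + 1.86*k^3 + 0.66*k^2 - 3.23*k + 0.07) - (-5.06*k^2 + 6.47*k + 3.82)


(1) = b^6 + 4*b^5 - 12*b^4 - 64*b^3 - 64*b^2
(2) = -5*p^3 + 10*p^2 - 15*p + 7
(3) = y^5 - 4*y^4 - 22*y^3 + 4*y^2 + 21*y
(4) = 2.02*l^5 - 9.09*l^4 + 3.32*l^3 + 4.57*l^2 + 5.48*l - 6.92
(5) = -0.84*k^4 + 1.86*k^3 + 5.72*k^2 - 9.7*k - 3.75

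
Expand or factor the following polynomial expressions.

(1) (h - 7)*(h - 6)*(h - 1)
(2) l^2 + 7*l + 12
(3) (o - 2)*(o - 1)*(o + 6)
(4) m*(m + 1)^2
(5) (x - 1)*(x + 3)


(1) = h^3 - 14*h^2 + 55*h - 42
(2) = (l + 3)*(l + 4)
(3) = o^3 + 3*o^2 - 16*o + 12
(4) = m^3 + 2*m^2 + m
(5) = x^2 + 2*x - 3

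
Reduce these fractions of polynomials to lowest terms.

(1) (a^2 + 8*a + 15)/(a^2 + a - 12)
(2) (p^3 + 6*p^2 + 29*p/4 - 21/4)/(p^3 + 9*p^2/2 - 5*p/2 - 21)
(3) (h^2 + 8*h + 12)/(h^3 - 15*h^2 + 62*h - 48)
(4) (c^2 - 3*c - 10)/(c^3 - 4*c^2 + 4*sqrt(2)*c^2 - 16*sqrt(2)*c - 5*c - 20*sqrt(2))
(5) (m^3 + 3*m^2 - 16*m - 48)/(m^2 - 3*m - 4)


(1) = (a^2 + 8*a + 15)/(a^2 + a - 12)
(2) = (2*p - 1)/(2*p - 4)
(3) = (h^2 + 8*h + 12)/(h^3 - 15*h^2 + 62*h - 48)
(4) = (c + 2)/(c^2 + c*(1 + 4*sqrt(2)) + 4*sqrt(2))
(5) = (m^2 + 7*m + 12)/(m + 1)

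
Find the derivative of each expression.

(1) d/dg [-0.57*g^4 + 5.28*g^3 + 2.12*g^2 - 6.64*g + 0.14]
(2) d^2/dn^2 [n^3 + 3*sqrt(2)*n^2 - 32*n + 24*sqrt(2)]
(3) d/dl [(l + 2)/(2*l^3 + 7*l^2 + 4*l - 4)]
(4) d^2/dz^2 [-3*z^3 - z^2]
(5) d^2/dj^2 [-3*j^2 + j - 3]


(1) = -2.28*g^3 + 15.84*g^2 + 4.24*g - 6.64
(2) = 6*n + 6*sqrt(2)
(3) = (-4*l - 3)/(4*l^4 + 12*l^3 + l^2 - 12*l + 4)
(4) = -18*z - 2
(5) = -6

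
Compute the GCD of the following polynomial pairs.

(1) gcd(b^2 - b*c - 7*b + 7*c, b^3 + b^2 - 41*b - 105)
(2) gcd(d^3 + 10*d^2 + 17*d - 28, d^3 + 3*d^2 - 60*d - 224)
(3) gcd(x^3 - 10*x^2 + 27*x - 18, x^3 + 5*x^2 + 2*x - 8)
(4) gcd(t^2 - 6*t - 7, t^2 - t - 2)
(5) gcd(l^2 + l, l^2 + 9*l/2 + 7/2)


(1) = gcd((b - 7)*(b - c), (b - 7)*(b + 3)*(b + 5)) = b - 7
(2) = gcd((d - 1)*(d + 4)*(d + 7), (d - 8)*(d + 4)*(d + 7)) = d^2 + 11*d + 28
(3) = gcd((x - 6)*(x - 3)*(x - 1), (x - 1)*(x + 2)*(x + 4)) = x - 1
(4) = gcd((t - 7)*(t + 1), (t - 2)*(t + 1)) = t + 1
(5) = gcd(l*(l + 1), (l + 1)*(l + 7/2)) = l + 1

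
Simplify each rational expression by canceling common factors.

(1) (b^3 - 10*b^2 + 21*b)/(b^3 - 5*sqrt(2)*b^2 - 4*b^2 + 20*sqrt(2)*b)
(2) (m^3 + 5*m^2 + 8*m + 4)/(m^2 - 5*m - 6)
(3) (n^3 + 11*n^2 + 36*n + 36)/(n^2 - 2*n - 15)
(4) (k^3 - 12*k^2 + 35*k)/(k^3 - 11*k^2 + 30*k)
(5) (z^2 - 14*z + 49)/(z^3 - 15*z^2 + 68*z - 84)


(1) = (b^2 - 10*b + 21)/(b^2 + b*(-5*sqrt(2) - 4) + 20*sqrt(2))
(2) = (m^2 + 4*m + 4)/(m - 6)
(3) = (n^2 + 8*n + 12)/(n - 5)
(4) = (k - 7)/(k - 6)
(5) = (z - 7)/(z^2 - 8*z + 12)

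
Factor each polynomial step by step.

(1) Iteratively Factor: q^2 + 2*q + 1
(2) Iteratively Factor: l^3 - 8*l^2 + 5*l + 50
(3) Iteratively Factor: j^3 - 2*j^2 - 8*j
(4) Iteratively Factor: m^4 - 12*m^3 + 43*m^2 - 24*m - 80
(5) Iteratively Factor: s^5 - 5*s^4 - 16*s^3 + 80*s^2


(1) = (q + 1)*(q + 1)
(2) = (l - 5)*(l^2 - 3*l - 10) = (l - 5)*(l + 2)*(l - 5)
(3) = (j - 4)*(j^2 + 2*j) = (j - 4)*(j + 2)*(j)
(4) = (m - 5)*(m^3 - 7*m^2 + 8*m + 16) = (m - 5)*(m - 4)*(m^2 - 3*m - 4) = (m - 5)*(m - 4)^2*(m + 1)
(5) = (s + 4)*(s^4 - 9*s^3 + 20*s^2) = (s - 5)*(s + 4)*(s^3 - 4*s^2) = s*(s - 5)*(s + 4)*(s^2 - 4*s) = s*(s - 5)*(s - 4)*(s + 4)*(s)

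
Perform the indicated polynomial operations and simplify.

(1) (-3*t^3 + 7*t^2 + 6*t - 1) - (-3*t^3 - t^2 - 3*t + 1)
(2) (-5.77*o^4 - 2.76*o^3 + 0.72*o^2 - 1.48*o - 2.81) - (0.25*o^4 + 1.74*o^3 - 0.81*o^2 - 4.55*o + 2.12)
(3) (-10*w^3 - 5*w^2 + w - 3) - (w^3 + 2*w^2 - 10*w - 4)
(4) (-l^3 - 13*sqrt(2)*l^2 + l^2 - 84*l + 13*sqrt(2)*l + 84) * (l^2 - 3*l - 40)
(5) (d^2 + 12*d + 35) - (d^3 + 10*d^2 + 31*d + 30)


(1) = 8*t^2 + 9*t - 2
(2) = -6.02*o^4 - 4.5*o^3 + 1.53*o^2 + 3.07*o - 4.93
(3) = -11*w^3 - 7*w^2 + 11*w + 1
(4) = -l^5 - 13*sqrt(2)*l^4 + 4*l^4 - 47*l^3 + 52*sqrt(2)*l^3 + 296*l^2 + 481*sqrt(2)*l^2 - 520*sqrt(2)*l + 3108*l - 3360
(5) = -d^3 - 9*d^2 - 19*d + 5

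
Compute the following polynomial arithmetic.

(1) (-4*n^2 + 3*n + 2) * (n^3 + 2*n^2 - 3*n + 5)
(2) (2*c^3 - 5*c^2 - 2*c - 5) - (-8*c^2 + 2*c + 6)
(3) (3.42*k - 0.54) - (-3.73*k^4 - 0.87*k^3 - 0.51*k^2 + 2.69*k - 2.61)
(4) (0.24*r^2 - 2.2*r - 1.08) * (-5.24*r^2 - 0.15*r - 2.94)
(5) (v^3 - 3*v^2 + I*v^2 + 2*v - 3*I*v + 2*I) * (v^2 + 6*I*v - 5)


(1) = -4*n^5 - 5*n^4 + 20*n^3 - 25*n^2 + 9*n + 10
(2) = 2*c^3 + 3*c^2 - 4*c - 11
(3) = 3.73*k^4 + 0.87*k^3 + 0.51*k^2 + 0.73*k + 2.07
(4) = -1.2576*r^4 + 11.492*r^3 + 5.2836*r^2 + 6.63*r + 3.1752
(5) = v^5 - 3*v^4 + 7*I*v^4 - 9*v^3 - 21*I*v^3 + 33*v^2 + 9*I*v^2 - 22*v + 15*I*v - 10*I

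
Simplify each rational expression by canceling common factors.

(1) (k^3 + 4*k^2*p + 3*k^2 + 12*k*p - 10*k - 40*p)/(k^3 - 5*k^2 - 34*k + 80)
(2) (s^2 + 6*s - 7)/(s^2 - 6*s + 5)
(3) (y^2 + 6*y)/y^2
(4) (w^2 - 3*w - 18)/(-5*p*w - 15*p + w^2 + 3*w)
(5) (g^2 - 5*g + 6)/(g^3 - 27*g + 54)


(1) = (k + 4*p)/(k - 8)
(2) = (s + 7)/(s - 5)
(3) = (y + 6)/y
(4) = (6 - w)/(5*p - w)
(5) = (g - 2)/(g^2 + 3*g - 18)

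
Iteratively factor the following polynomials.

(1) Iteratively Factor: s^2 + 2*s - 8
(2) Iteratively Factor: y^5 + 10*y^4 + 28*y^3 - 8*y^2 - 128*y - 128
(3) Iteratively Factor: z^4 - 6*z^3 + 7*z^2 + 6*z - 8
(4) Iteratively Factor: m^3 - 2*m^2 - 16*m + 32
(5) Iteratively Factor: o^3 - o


(1) = (s + 4)*(s - 2)
(2) = (y + 2)*(y^4 + 8*y^3 + 12*y^2 - 32*y - 64) = (y + 2)*(y + 4)*(y^3 + 4*y^2 - 4*y - 16) = (y + 2)*(y + 4)^2*(y^2 - 4) = (y + 2)^2*(y + 4)^2*(y - 2)
(3) = (z - 4)*(z^3 - 2*z^2 - z + 2) = (z - 4)*(z - 2)*(z^2 - 1) = (z - 4)*(z - 2)*(z + 1)*(z - 1)
(4) = (m - 2)*(m^2 - 16) = (m - 2)*(m + 4)*(m - 4)
(5) = (o)*(o^2 - 1) = o*(o - 1)*(o + 1)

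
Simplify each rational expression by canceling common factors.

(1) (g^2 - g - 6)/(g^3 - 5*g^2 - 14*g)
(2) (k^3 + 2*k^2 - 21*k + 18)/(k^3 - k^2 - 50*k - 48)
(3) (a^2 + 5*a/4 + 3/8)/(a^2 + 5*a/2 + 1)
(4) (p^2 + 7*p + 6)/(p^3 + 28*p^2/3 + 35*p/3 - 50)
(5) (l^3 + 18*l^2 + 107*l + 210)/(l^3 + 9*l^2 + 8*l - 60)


(1) = (g - 3)/(g^2 - 7*g)
(2) = (k^2 - 4*k + 3)/(k^2 - 7*k - 8)
(3) = (4*a + 3)/(4*a + 8)
(4) = (3*p + 3)/(3*p^2 + 10*p - 25)
(5) = (l + 7)/(l - 2)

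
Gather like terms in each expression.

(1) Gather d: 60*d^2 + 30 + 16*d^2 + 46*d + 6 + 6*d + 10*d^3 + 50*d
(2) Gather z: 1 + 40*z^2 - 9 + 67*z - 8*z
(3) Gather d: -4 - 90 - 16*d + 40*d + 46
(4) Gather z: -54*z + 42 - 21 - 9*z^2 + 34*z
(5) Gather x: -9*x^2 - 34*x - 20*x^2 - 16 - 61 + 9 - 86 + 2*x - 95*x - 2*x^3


(1) = 10*d^3 + 76*d^2 + 102*d + 36
(2) = 40*z^2 + 59*z - 8
(3) = 24*d - 48
(4) = -9*z^2 - 20*z + 21
(5) = -2*x^3 - 29*x^2 - 127*x - 154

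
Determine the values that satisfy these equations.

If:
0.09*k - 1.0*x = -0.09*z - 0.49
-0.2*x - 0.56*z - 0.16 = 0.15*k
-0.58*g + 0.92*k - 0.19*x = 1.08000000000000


Then:
g = -5.38535509031199*z - 4.4132697044335
k = -3.44047619047619*z - 1.53571428571429
x = 0.351785714285714 - 0.219642857142857*z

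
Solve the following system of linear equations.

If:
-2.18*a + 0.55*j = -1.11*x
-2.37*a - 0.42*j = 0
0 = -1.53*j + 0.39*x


Then:
a = 0.00
j = 0.00
x = 0.00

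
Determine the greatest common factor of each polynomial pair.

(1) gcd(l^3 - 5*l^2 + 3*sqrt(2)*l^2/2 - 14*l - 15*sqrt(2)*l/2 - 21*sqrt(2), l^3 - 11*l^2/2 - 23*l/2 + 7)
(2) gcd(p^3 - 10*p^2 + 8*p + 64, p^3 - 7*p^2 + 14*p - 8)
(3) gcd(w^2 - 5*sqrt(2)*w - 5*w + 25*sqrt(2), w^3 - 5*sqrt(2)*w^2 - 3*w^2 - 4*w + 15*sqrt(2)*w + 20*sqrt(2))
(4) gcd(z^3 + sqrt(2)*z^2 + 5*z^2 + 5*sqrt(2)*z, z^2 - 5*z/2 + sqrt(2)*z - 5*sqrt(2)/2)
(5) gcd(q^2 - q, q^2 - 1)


(1) = l^2 - 5*l - 14
(2) = p - 4
(3) = w - 5*sqrt(2)
(4) = gcd(z*(z + 5)*(z + sqrt(2)), (z - 5/2)*(z + sqrt(2))) = z + sqrt(2)
(5) = q - 1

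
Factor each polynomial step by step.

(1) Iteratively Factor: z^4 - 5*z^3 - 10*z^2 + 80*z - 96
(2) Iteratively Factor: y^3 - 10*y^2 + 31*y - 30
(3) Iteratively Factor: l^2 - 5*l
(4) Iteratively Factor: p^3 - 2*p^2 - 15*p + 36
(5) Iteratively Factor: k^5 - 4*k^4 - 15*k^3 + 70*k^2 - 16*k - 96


(1) = (z - 4)*(z^3 - z^2 - 14*z + 24) = (z - 4)*(z + 4)*(z^2 - 5*z + 6) = (z - 4)*(z - 2)*(z + 4)*(z - 3)
(2) = (y - 2)*(y^2 - 8*y + 15) = (y - 5)*(y - 2)*(y - 3)
(3) = (l)*(l - 5)
(4) = (p + 4)*(p^2 - 6*p + 9) = (p - 3)*(p + 4)*(p - 3)
(5) = (k - 2)*(k^4 - 2*k^3 - 19*k^2 + 32*k + 48) = (k - 4)*(k - 2)*(k^3 + 2*k^2 - 11*k - 12) = (k - 4)*(k - 2)*(k + 4)*(k^2 - 2*k - 3) = (k - 4)*(k - 2)*(k + 1)*(k + 4)*(k - 3)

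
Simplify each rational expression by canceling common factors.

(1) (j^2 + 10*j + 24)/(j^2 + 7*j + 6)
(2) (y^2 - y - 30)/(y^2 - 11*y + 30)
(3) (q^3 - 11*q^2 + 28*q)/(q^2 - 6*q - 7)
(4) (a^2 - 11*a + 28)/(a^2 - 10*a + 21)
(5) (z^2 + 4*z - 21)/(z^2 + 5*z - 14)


(1) = (j + 4)/(j + 1)
(2) = (y + 5)/(y - 5)
(3) = (q^2 - 4*q)/(q + 1)
(4) = (a - 4)/(a - 3)
(5) = (z - 3)/(z - 2)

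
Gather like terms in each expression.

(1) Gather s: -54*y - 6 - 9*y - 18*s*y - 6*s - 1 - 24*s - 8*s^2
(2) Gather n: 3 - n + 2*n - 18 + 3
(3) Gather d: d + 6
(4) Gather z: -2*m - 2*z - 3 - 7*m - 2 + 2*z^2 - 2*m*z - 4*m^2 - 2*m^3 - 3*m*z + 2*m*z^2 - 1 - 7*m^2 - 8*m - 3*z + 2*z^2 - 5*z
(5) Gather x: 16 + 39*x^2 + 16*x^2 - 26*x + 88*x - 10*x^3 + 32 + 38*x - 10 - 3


(1) = -8*s^2 + s*(-18*y - 30) - 63*y - 7
(2) = n - 12
(3) = d + 6
(4) = -2*m^3 - 11*m^2 - 17*m + z^2*(2*m + 4) + z*(-5*m - 10) - 6
(5) = -10*x^3 + 55*x^2 + 100*x + 35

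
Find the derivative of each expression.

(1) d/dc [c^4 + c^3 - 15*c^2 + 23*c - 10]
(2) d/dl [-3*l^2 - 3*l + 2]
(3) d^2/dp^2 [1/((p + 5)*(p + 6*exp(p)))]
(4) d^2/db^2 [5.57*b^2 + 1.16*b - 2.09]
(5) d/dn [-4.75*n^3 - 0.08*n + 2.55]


(1) = 4*c^3 + 3*c^2 - 30*c + 23
(2) = -6*l - 3
(3) = 2*(-3*(p + 5)^2*(p + 6*exp(p))*exp(p) + (p + 5)^2*(6*exp(p) + 1)^2 + (p + 5)*(p + 6*exp(p))*(6*exp(p) + 1) + (p + 6*exp(p))^2)/((p + 5)^3*(p + 6*exp(p))^3)
(4) = 11.1400000000000
(5) = -14.25*n^2 - 0.08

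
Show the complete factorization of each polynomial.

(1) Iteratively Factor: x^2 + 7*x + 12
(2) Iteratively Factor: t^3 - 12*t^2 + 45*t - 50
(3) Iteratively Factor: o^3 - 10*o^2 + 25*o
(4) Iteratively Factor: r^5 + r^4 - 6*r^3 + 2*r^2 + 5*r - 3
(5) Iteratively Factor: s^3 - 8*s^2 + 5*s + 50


(1) = (x + 4)*(x + 3)
(2) = (t - 2)*(t^2 - 10*t + 25) = (t - 5)*(t - 2)*(t - 5)
(3) = (o - 5)*(o^2 - 5*o) = o*(o - 5)*(o - 5)
(4) = (r - 1)*(r^4 + 2*r^3 - 4*r^2 - 2*r + 3) = (r - 1)*(r + 1)*(r^3 + r^2 - 5*r + 3) = (r - 1)*(r + 1)*(r + 3)*(r^2 - 2*r + 1) = (r - 1)^2*(r + 1)*(r + 3)*(r - 1)
(5) = (s - 5)*(s^2 - 3*s - 10) = (s - 5)^2*(s + 2)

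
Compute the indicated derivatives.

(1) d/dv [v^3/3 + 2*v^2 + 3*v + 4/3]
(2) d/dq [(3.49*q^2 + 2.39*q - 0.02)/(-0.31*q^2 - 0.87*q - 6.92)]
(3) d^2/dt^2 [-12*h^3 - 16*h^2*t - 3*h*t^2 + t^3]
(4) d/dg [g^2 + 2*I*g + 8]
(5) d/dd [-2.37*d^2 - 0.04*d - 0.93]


(1) = v^2 + 4*v + 3
(2) = (-2.2954*q^2 - 48.314*q - 16.5562)/(0.0961*q^4 + 0.5394*q^3 + 5.0473*q^2 + 12.0408*q + 47.8864)
(3) = -6*h + 6*t
(4) = 2*g + 2*I
(5) = -4.74*d - 0.04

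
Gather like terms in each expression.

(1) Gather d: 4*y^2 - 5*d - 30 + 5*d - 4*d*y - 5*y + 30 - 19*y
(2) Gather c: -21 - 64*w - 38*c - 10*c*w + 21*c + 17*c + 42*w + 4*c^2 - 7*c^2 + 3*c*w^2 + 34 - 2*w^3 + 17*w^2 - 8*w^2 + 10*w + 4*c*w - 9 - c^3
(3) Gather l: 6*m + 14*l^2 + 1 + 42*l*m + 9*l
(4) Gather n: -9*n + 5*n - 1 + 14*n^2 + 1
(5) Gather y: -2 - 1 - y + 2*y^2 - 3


(1) = -4*d*y + 4*y^2 - 24*y
(2) = -c^3 - 3*c^2 + c*(3*w^2 - 6*w) - 2*w^3 + 9*w^2 - 12*w + 4
(3) = 14*l^2 + l*(42*m + 9) + 6*m + 1
(4) = 14*n^2 - 4*n
(5) = 2*y^2 - y - 6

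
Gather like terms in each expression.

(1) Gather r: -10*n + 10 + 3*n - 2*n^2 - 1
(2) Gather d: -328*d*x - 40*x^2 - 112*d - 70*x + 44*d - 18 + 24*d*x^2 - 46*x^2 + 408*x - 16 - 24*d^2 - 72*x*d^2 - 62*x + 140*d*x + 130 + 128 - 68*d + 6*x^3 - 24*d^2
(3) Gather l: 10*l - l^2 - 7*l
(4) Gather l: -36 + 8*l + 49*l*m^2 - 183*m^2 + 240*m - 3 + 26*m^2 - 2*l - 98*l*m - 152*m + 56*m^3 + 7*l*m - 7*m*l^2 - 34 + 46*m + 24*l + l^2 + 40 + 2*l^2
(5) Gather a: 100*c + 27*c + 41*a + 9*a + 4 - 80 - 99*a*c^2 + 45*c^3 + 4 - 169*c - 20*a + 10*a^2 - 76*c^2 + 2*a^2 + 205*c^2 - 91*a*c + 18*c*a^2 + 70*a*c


(1) = -2*n^2 - 7*n + 9
(2) = d^2*(-72*x - 48) + d*(24*x^2 - 188*x - 136) + 6*x^3 - 86*x^2 + 276*x + 224
(3) = -l^2 + 3*l
(4) = l^2*(3 - 7*m) + l*(49*m^2 - 91*m + 30) + 56*m^3 - 157*m^2 + 134*m - 33
(5) = a^2*(18*c + 12) + a*(-99*c^2 - 21*c + 30) + 45*c^3 + 129*c^2 - 42*c - 72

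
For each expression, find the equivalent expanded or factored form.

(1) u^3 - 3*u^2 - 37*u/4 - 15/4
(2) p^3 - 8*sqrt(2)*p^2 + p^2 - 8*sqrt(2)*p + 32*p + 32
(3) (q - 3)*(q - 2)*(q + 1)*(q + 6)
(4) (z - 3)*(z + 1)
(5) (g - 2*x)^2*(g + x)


(1) = (u - 5)*(u + 1/2)*(u + 3/2)
(2) = (p + 1)*(p - 4*sqrt(2))^2
(3) = q^4 + 2*q^3 - 23*q^2 + 12*q + 36
(4) = z^2 - 2*z - 3
(5) = g^3 - 3*g^2*x + 4*x^3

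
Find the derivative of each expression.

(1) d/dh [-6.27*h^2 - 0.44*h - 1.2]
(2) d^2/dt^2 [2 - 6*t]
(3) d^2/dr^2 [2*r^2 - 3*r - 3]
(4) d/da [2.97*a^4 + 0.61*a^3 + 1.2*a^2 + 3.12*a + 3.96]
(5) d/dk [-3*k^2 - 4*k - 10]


(1) = -12.54*h - 0.44
(2) = 0
(3) = 4
(4) = 11.88*a^3 + 1.83*a^2 + 2.4*a + 3.12
(5) = -6*k - 4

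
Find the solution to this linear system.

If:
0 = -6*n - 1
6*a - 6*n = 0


Then:
a = -1/6
n = -1/6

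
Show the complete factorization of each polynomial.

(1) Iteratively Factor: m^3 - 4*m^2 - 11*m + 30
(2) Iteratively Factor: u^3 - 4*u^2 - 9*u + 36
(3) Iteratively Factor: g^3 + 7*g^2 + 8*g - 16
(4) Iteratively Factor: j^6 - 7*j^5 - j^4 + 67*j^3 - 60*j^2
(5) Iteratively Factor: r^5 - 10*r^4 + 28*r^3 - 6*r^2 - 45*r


(1) = (m - 2)*(m^2 - 2*m - 15) = (m - 5)*(m - 2)*(m + 3)
(2) = (u + 3)*(u^2 - 7*u + 12) = (u - 3)*(u + 3)*(u - 4)
(3) = (g + 4)*(g^2 + 3*g - 4) = (g + 4)^2*(g - 1)
(4) = (j - 1)*(j^5 - 6*j^4 - 7*j^3 + 60*j^2) = j*(j - 1)*(j^4 - 6*j^3 - 7*j^2 + 60*j) = j*(j - 4)*(j - 1)*(j^3 - 2*j^2 - 15*j) = j*(j - 4)*(j - 1)*(j + 3)*(j^2 - 5*j) = j^2*(j - 4)*(j - 1)*(j + 3)*(j - 5)
(5) = (r - 3)*(r^4 - 7*r^3 + 7*r^2 + 15*r) = (r - 3)^2*(r^3 - 4*r^2 - 5*r) = (r - 5)*(r - 3)^2*(r^2 + r) = (r - 5)*(r - 3)^2*(r + 1)*(r)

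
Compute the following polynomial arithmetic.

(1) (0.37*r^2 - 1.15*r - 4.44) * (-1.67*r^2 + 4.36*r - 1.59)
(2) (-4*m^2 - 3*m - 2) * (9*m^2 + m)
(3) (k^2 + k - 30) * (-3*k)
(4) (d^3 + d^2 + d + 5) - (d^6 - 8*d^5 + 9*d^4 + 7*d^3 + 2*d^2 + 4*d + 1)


(1) = -0.6179*r^4 + 3.5337*r^3 + 1.8125*r^2 - 17.5299*r + 7.0596
(2) = -36*m^4 - 31*m^3 - 21*m^2 - 2*m
(3) = -3*k^3 - 3*k^2 + 90*k
(4) = -d^6 + 8*d^5 - 9*d^4 - 6*d^3 - d^2 - 3*d + 4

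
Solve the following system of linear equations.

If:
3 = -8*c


Then:
c = -3/8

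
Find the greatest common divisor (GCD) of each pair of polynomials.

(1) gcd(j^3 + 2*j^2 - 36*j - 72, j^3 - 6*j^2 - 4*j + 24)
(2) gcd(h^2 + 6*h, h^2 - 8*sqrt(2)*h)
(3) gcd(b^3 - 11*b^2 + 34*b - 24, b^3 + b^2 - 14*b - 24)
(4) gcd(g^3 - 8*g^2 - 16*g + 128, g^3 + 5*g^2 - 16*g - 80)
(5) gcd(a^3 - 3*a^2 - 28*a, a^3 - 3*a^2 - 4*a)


(1) = j^2 - 4*j - 12
(2) = h
(3) = gcd((b - 6)*(b - 4)*(b - 1), (b - 4)*(b + 2)*(b + 3)) = b - 4
(4) = g^2 - 16
(5) = a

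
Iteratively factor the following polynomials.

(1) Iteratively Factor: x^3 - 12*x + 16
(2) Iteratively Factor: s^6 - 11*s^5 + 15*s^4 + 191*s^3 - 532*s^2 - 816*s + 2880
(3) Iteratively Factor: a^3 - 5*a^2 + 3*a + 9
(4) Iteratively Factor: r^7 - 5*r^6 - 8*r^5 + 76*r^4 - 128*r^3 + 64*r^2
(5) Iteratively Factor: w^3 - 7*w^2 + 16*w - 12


(1) = (x - 2)*(x^2 + 2*x - 8) = (x - 2)^2*(x + 4)
(2) = (s - 4)*(s^5 - 7*s^4 - 13*s^3 + 139*s^2 + 24*s - 720) = (s - 4)^2*(s^4 - 3*s^3 - 25*s^2 + 39*s + 180) = (s - 4)^3*(s^3 + s^2 - 21*s - 45) = (s - 4)^3*(s + 3)*(s^2 - 2*s - 15) = (s - 5)*(s - 4)^3*(s + 3)*(s + 3)
(3) = (a + 1)*(a^2 - 6*a + 9) = (a - 3)*(a + 1)*(a - 3)
(4) = (r)*(r^6 - 5*r^5 - 8*r^4 + 76*r^3 - 128*r^2 + 64*r) = r*(r - 2)*(r^5 - 3*r^4 - 14*r^3 + 48*r^2 - 32*r) = r*(r - 2)^2*(r^4 - r^3 - 16*r^2 + 16*r) = r*(r - 2)^2*(r - 1)*(r^3 - 16*r) = r^2*(r - 2)^2*(r - 1)*(r^2 - 16) = r^2*(r - 2)^2*(r - 1)*(r + 4)*(r - 4)
(5) = (w - 3)*(w^2 - 4*w + 4) = (w - 3)*(w - 2)*(w - 2)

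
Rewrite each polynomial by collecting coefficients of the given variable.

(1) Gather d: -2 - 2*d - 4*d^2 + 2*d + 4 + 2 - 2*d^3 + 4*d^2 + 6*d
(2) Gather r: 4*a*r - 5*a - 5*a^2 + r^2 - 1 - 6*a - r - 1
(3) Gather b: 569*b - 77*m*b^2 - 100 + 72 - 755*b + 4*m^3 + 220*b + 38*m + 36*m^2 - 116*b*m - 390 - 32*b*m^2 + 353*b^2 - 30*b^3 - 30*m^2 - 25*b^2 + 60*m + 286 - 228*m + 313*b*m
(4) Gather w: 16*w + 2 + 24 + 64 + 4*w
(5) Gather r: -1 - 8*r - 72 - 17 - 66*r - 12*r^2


(1) = -2*d^3 + 6*d + 4
(2) = -5*a^2 - 11*a + r^2 + r*(4*a - 1) - 2
(3) = -30*b^3 + b^2*(328 - 77*m) + b*(-32*m^2 + 197*m + 34) + 4*m^3 + 6*m^2 - 130*m - 132
(4) = 20*w + 90
(5) = -12*r^2 - 74*r - 90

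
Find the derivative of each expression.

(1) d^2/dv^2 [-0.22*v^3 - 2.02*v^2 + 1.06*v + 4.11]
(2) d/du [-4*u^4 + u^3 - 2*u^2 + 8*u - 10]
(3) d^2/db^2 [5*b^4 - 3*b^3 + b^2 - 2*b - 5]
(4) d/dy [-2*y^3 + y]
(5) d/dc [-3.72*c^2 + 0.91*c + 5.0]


(1) = -1.32*v - 4.04
(2) = -16*u^3 + 3*u^2 - 4*u + 8
(3) = 60*b^2 - 18*b + 2
(4) = 1 - 6*y^2
(5) = 0.91 - 7.44*c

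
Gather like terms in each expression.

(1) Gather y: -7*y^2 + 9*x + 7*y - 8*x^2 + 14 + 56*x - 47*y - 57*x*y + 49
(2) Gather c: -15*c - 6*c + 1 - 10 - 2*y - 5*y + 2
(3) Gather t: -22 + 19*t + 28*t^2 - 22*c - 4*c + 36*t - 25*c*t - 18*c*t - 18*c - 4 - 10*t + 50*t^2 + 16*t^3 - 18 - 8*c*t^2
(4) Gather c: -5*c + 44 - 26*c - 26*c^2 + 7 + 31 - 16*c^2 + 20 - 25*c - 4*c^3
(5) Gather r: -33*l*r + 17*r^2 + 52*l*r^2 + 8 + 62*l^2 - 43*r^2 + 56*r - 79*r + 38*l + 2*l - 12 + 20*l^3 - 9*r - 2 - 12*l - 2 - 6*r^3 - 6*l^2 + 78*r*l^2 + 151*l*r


(1) = -8*x^2 + 65*x - 7*y^2 + y*(-57*x - 40) + 63
(2) = -21*c - 7*y - 7
(3) = -44*c + 16*t^3 + t^2*(78 - 8*c) + t*(45 - 43*c) - 44
(4) = -4*c^3 - 42*c^2 - 56*c + 102
(5) = 20*l^3 + 56*l^2 + 28*l - 6*r^3 + r^2*(52*l - 26) + r*(78*l^2 + 118*l - 32) - 8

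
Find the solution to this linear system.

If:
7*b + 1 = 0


Then:
b = -1/7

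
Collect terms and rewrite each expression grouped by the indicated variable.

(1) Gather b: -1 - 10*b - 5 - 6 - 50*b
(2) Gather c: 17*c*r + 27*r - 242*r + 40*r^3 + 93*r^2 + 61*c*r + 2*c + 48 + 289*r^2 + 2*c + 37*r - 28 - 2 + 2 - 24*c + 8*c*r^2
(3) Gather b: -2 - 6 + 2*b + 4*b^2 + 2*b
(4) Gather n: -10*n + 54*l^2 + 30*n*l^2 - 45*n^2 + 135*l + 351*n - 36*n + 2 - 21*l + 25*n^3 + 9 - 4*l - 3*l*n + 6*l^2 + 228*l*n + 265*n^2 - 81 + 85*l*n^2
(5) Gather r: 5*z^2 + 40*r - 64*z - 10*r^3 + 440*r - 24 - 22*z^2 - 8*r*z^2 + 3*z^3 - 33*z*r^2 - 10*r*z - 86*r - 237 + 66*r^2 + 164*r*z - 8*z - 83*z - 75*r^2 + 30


(1) = -60*b - 12
(2) = c*(8*r^2 + 78*r - 20) + 40*r^3 + 382*r^2 - 178*r + 20
(3) = 4*b^2 + 4*b - 8
(4) = 60*l^2 + 110*l + 25*n^3 + n^2*(85*l + 220) + n*(30*l^2 + 225*l + 305) - 70
(5) = -10*r^3 + r^2*(-33*z - 9) + r*(-8*z^2 + 154*z + 394) + 3*z^3 - 17*z^2 - 155*z - 231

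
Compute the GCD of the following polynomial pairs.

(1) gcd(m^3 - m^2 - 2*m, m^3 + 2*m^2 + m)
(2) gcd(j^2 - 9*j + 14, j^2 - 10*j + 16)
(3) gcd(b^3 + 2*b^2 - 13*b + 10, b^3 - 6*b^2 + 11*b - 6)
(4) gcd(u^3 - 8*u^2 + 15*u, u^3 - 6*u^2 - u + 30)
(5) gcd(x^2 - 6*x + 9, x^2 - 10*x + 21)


(1) = m^2 + m
(2) = gcd((j - 7)*(j - 2), (j - 8)*(j - 2)) = j - 2
(3) = gcd((b - 2)*(b - 1)*(b + 5), (b - 3)*(b - 2)*(b - 1)) = b^2 - 3*b + 2
(4) = u^2 - 8*u + 15
(5) = x - 3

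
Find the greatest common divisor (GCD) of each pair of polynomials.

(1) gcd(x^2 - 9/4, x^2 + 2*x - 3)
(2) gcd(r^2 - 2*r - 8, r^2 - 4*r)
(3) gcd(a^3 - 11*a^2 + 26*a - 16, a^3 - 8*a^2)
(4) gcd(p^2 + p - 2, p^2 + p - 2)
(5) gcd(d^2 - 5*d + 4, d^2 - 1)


(1) = gcd((x - 3/2)*(x + 3/2), (x - 1)*(x + 3)) = 1
(2) = gcd((r - 4)*(r + 2), r*(r - 4)) = r - 4
(3) = a - 8
(4) = gcd((p - 1)*(p + 2), (p - 1)*(p + 2)) = p^2 + p - 2
(5) = d - 1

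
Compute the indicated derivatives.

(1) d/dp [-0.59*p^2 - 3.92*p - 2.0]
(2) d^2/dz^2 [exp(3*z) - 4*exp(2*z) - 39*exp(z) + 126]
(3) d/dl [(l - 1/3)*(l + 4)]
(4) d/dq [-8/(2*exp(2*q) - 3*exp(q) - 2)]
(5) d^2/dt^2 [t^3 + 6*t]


(1) = -1.18*p - 3.92
(2) = (9*exp(2*z) - 16*exp(z) - 39)*exp(z)
(3) = 2*l + 11/3
(4) = (32*exp(q) - 24)*exp(q)/(-2*exp(2*q) + 3*exp(q) + 2)^2
(5) = 6*t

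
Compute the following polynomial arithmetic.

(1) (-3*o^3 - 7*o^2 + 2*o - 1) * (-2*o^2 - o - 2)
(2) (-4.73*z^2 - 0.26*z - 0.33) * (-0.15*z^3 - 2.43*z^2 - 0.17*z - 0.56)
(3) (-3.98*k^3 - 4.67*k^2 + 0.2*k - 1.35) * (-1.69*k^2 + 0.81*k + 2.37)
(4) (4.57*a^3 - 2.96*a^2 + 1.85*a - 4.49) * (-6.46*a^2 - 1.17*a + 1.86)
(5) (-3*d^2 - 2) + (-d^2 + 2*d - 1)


(1) = 6*o^5 + 17*o^4 + 9*o^3 + 14*o^2 - 3*o + 2
(2) = 0.7095*z^5 + 11.5329*z^4 + 1.4854*z^3 + 3.4949*z^2 + 0.2017*z + 0.1848
(3) = 6.7262*k^5 + 4.6685*k^4 - 13.5533*k^3 - 8.6244*k^2 - 0.6195*k - 3.1995
(4) = -29.5222*a^5 + 13.7747*a^4 + 0.0124*a^3 + 21.3353*a^2 + 8.6943*a - 8.3514
(5) = -4*d^2 + 2*d - 3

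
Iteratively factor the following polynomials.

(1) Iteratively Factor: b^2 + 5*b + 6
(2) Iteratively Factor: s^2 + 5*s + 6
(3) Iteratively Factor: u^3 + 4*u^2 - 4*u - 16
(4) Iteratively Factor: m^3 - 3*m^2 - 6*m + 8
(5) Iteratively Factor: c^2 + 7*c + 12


(1) = (b + 2)*(b + 3)
(2) = (s + 2)*(s + 3)
(3) = (u + 2)*(u^2 + 2*u - 8) = (u - 2)*(u + 2)*(u + 4)
(4) = (m - 1)*(m^2 - 2*m - 8) = (m - 1)*(m + 2)*(m - 4)
(5) = (c + 4)*(c + 3)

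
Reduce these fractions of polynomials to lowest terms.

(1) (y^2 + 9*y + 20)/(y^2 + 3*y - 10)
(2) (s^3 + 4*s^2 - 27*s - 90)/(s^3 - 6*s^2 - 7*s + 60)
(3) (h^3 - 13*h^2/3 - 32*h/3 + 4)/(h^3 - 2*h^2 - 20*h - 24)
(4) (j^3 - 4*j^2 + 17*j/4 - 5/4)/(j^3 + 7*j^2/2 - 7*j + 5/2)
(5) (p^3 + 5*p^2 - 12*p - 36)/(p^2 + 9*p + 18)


(1) = (y + 4)/(y - 2)
(2) = (s + 6)/(s - 4)
(3) = (3*h - 1)/(3*h + 6)
(4) = (2*j - 5)/(2*j + 10)
(5) = (p^2 - p - 6)/(p + 3)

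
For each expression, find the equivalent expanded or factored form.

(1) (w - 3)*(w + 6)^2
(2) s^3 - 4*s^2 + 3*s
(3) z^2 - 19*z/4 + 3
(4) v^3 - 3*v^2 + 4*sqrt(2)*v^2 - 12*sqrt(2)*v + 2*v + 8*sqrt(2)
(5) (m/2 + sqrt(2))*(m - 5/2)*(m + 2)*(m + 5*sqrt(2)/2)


(1) = w^3 + 9*w^2 - 108
(2) = s*(s - 3)*(s - 1)
(3) = (z - 4)*(z - 3/4)
(4) = (v - 2)*(v - 1)*(v + 4*sqrt(2))
(5) = m^4/2 - m^3/4 + 9*sqrt(2)*m^3/4 - 9*sqrt(2)*m^2/8 + 5*m^2/2 - 45*sqrt(2)*m/4 - 5*m/2 - 25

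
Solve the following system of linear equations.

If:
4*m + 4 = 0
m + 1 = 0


Then:
m = -1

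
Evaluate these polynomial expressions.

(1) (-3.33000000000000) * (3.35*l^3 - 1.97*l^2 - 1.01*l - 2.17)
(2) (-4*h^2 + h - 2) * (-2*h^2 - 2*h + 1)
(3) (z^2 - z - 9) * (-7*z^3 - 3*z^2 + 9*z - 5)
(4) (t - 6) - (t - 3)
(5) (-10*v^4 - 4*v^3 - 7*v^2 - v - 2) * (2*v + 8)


(1) = -11.1555*l^3 + 6.5601*l^2 + 3.3633*l + 7.2261
(2) = 8*h^4 + 6*h^3 - 2*h^2 + 5*h - 2
(3) = -7*z^5 + 4*z^4 + 75*z^3 + 13*z^2 - 76*z + 45
(4) = -3
(5) = -20*v^5 - 88*v^4 - 46*v^3 - 58*v^2 - 12*v - 16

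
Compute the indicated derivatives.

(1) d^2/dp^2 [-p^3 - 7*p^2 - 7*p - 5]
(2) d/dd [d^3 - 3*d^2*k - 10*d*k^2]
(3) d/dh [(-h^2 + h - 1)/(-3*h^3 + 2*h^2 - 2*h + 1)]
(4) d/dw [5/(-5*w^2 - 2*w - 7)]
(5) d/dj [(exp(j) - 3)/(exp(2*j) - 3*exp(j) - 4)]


(1) = -6*p - 14
(2) = 3*d^2 - 6*d*k - 10*k^2
(3) = (-3*h^4 + 6*h^3 - 9*h^2 + 2*h - 1)/(9*h^6 - 12*h^5 + 16*h^4 - 14*h^3 + 8*h^2 - 4*h + 1)
(4) = 10*(5*w + 1)/(5*w^2 + 2*w + 7)^2
(5) = (-exp(2*j) + 6*exp(j) - 13)*exp(j)/(exp(4*j) - 6*exp(3*j) + exp(2*j) + 24*exp(j) + 16)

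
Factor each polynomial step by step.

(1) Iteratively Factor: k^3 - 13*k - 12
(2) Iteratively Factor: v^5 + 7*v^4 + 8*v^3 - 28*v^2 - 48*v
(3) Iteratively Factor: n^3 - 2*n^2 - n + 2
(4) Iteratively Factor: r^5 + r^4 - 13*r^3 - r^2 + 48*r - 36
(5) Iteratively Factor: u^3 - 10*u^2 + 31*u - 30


(1) = (k + 3)*(k^2 - 3*k - 4) = (k - 4)*(k + 3)*(k + 1)
(2) = (v + 3)*(v^4 + 4*v^3 - 4*v^2 - 16*v) = (v - 2)*(v + 3)*(v^3 + 6*v^2 + 8*v) = v*(v - 2)*(v + 3)*(v^2 + 6*v + 8) = v*(v - 2)*(v + 3)*(v + 4)*(v + 2)
(3) = (n - 1)*(n^2 - n - 2) = (n - 2)*(n - 1)*(n + 1)
(4) = (r + 3)*(r^4 - 2*r^3 - 7*r^2 + 20*r - 12) = (r - 2)*(r + 3)*(r^3 - 7*r + 6) = (r - 2)*(r + 3)^2*(r^2 - 3*r + 2) = (r - 2)*(r - 1)*(r + 3)^2*(r - 2)
(5) = (u - 2)*(u^2 - 8*u + 15) = (u - 3)*(u - 2)*(u - 5)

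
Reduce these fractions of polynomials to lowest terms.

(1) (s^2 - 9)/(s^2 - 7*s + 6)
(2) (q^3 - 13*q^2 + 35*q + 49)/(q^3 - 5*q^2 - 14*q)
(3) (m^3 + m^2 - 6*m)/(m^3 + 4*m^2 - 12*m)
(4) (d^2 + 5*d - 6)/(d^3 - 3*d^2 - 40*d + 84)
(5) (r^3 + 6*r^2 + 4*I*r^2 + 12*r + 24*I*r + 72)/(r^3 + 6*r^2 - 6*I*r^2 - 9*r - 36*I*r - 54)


(1) = (s^2 - 9)/(s^2 - 7*s + 6)
(2) = (q^2 - 6*q - 7)/(q^2 + 2*q)
(3) = (m + 3)/(m + 6)
(4) = (d - 1)/(d^2 - 9*d + 14)
(5) = (r^2 + 4*I*r + 12)/(r^2 - 6*I*r - 9)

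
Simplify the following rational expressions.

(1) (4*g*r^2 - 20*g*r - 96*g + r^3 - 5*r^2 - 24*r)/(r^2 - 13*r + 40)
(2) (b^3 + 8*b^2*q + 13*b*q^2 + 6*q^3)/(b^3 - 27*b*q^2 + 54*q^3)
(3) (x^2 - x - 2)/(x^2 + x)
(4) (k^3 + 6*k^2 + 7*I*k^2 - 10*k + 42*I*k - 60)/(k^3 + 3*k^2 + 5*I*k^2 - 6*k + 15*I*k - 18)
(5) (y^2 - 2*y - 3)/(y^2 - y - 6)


(1) = (4*g*r + 12*g + r^2 + 3*r)/(r - 5)
(2) = (b^2 + 2*b*q + q^2)/(b^2 - 6*b*q + 9*q^2)
(3) = (x - 2)/x
(4) = (k^2 + k*(6 + 5*I) + 30*I)/(k^2 + k*(3 + 3*I) + 9*I)
(5) = (y + 1)/(y + 2)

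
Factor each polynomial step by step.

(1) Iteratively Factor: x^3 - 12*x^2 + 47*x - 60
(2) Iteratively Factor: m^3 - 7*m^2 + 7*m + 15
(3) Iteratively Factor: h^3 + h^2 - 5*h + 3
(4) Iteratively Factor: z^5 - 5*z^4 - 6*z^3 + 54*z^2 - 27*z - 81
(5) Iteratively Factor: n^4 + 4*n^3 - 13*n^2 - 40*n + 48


(1) = (x - 3)*(x^2 - 9*x + 20) = (x - 4)*(x - 3)*(x - 5)
(2) = (m - 3)*(m^2 - 4*m - 5) = (m - 5)*(m - 3)*(m + 1)
(3) = (h - 1)*(h^2 + 2*h - 3) = (h - 1)*(h + 3)*(h - 1)
(4) = (z - 3)*(z^4 - 2*z^3 - 12*z^2 + 18*z + 27) = (z - 3)*(z + 1)*(z^3 - 3*z^2 - 9*z + 27) = (z - 3)*(z + 1)*(z + 3)*(z^2 - 6*z + 9) = (z - 3)^2*(z + 1)*(z + 3)*(z - 3)
(5) = (n + 4)*(n^3 - 13*n + 12) = (n - 3)*(n + 4)*(n^2 + 3*n - 4) = (n - 3)*(n - 1)*(n + 4)*(n + 4)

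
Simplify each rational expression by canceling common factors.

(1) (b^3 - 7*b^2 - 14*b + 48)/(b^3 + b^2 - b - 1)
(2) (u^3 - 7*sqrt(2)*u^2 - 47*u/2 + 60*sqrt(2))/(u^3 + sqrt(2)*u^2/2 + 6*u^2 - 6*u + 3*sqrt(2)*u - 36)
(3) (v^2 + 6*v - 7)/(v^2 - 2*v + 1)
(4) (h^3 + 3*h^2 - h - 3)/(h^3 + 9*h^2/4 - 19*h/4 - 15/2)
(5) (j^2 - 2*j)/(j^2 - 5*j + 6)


(1) = (b^3 - 7*b^2 - 14*b + 48)/(b^3 + b^2 - b - 1)
(2) = (4*u^2 - 22*sqrt(2)*u - 160)/(4*u^2 + u*(8*sqrt(2) + 24) + 48*sqrt(2))
(3) = (v + 7)/(v - 1)
(4) = (4*h^2 - 4)/(4*h^2 - 3*h - 10)
(5) = j/(j - 3)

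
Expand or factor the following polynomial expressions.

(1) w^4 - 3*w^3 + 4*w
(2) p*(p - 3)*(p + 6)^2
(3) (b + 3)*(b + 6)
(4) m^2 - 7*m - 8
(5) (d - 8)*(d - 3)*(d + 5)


(1) = w*(w - 2)^2*(w + 1)
(2) = p^4 + 9*p^3 - 108*p
(3) = b^2 + 9*b + 18
(4) = (m - 8)*(m + 1)
(5) = d^3 - 6*d^2 - 31*d + 120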